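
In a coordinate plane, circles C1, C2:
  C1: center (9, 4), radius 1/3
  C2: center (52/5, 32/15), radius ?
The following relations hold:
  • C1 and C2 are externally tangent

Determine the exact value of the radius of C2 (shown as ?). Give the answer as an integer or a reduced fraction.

2

1. [ext C1·C2]  r_C2² + (2/3)r_C2 − 16/3 = 0  ⇒  r_C2 = 2 (r>0 drops 1)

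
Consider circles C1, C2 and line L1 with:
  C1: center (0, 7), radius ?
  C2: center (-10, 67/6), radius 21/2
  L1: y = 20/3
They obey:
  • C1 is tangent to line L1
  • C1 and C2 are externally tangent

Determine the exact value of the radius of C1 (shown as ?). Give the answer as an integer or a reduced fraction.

1. [C1‖L1]  r_C1² − 1/9 = 0  ⇒  r_C1 = 1/3 (r>0 drops 1)
2. [ext C1·C2]  r_C1² + 21r_C1 − 64/9 = 0  ⇒  r_C1 = 1/3 (r>0 drops 1)

1/3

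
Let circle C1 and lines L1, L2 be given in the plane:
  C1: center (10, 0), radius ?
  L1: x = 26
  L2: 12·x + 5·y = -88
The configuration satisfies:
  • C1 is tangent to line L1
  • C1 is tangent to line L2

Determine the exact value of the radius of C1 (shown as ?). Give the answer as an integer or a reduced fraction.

1. [C1‖L1]  r_C1² − 256 = 0  ⇒  r_C1 = 16 (r>0 drops 1)
2. [C1‖L2]  r_C1² − 256 = 0  ⇒  r_C1 = 16 (r>0 drops 1)

16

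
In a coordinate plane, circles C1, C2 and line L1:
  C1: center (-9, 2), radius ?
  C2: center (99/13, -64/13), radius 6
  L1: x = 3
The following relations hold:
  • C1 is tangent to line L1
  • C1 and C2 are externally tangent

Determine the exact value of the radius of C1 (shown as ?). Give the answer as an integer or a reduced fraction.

1. [C1‖L1]  r_C1² − 144 = 0  ⇒  r_C1 = 12 (r>0 drops 1)
2. [ext C1·C2]  r_C1² + 12r_C1 − 288 = 0  ⇒  r_C1 = 12 (r>0 drops 1)

12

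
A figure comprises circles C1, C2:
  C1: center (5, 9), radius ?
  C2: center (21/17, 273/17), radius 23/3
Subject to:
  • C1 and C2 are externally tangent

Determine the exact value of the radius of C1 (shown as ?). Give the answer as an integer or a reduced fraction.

1/3

1. [ext C1·C2]  r_C1² + (46/3)r_C1 − 47/9 = 0  ⇒  r_C1 = 1/3 (r>0 drops 1)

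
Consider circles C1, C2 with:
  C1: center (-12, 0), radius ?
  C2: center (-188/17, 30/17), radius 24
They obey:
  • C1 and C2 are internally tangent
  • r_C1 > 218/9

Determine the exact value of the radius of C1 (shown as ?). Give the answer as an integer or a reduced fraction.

1. [int C1,C2]  r_C1² − 48r_C1 + 572 = 0  ⇒  r_C1 = 22 or 26
2. given r_C1 > 218/9: keep 26

26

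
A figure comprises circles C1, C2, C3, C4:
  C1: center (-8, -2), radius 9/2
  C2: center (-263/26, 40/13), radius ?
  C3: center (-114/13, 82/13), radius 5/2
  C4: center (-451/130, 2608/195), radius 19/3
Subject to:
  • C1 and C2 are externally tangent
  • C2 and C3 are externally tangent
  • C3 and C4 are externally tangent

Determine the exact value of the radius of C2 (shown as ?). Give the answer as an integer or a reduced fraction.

1. [ext C1·C2]  r_C2² + 9r_C2 − 10 = 0  ⇒  r_C2 = 1 (r>0 drops 1)
2. [ext C2·C3]  r_C2² + 5r_C2 − 6 = 0  ⇒  r_C2 = 1 (r>0 drops 1)

1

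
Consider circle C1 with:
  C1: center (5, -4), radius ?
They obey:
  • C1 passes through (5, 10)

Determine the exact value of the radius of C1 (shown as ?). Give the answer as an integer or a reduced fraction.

1. [C1∋P]  r_C1² − 196 = 0  ⇒  r_C1 = 14 (r>0 drops 1)

14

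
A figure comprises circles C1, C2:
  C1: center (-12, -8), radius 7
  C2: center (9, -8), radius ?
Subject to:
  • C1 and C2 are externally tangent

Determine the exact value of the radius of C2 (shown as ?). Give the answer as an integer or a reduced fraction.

1. [ext C1·C2]  r_C2² + 14r_C2 − 392 = 0  ⇒  r_C2 = 14 (r>0 drops 1)

14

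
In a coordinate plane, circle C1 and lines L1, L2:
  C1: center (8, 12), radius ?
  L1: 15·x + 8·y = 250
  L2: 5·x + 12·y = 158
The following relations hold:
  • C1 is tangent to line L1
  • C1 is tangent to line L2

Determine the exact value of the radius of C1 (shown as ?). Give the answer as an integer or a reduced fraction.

1. [C1‖L1]  r_C1² − 4 = 0  ⇒  r_C1 = 2 (r>0 drops 1)
2. [C1‖L2]  r_C1² − 4 = 0  ⇒  r_C1 = 2 (r>0 drops 1)

2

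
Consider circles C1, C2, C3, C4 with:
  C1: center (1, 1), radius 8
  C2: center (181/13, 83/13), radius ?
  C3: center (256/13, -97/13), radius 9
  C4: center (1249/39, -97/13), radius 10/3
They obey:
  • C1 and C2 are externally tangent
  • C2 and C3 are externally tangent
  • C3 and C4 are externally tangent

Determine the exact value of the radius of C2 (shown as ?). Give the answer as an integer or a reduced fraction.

6

1. [ext C1·C2]  r_C2² + 16r_C2 − 132 = 0  ⇒  r_C2 = 6 (r>0 drops 1)
2. [ext C2·C3]  r_C2² + 18r_C2 − 144 = 0  ⇒  r_C2 = 6 (r>0 drops 1)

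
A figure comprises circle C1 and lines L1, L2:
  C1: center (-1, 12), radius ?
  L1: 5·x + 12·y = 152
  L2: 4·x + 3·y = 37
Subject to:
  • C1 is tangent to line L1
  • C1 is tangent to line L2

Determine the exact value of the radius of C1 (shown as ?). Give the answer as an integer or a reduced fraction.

1. [C1‖L1]  r_C1² − 1 = 0  ⇒  r_C1 = 1 (r>0 drops 1)
2. [C1‖L2]  r_C1² − 1 = 0  ⇒  r_C1 = 1 (r>0 drops 1)

1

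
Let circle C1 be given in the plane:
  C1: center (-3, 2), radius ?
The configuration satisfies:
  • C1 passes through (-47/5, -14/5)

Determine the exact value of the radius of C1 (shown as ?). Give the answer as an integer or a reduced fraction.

1. [C1∋P]  r_C1² − 64 = 0  ⇒  r_C1 = 8 (r>0 drops 1)

8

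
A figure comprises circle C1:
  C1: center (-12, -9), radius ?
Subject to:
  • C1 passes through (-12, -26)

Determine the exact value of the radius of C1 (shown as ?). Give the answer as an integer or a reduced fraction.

1. [C1∋P]  r_C1² − 289 = 0  ⇒  r_C1 = 17 (r>0 drops 1)

17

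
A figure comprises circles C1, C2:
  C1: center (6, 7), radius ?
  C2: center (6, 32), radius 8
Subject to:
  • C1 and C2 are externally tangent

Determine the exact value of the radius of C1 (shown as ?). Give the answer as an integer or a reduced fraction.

17

1. [ext C1·C2]  r_C1² + 16r_C1 − 561 = 0  ⇒  r_C1 = 17 (r>0 drops 1)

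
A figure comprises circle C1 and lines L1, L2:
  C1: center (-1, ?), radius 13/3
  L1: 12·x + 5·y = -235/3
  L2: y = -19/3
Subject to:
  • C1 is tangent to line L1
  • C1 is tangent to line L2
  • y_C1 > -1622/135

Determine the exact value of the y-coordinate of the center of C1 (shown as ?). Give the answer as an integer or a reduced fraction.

1. [C1‖L1]  y_C1² + (398/15)y_C1 + 736/15 = 0  ⇒  y_C1 = -368/15 or -2
2. [C1‖L2]  y_C1² + (38/3)y_C1 + 64/3 = 0  ⇒  y_C1 = -32/3 or -2

-2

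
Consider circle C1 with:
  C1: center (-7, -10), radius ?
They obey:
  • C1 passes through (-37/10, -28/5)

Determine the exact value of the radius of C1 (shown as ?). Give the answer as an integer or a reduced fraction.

1. [C1∋P]  r_C1² − 121/4 = 0  ⇒  r_C1 = 11/2 (r>0 drops 1)

11/2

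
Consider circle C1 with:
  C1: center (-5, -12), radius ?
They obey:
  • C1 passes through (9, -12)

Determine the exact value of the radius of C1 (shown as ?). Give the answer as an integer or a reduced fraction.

1. [C1∋P]  r_C1² − 196 = 0  ⇒  r_C1 = 14 (r>0 drops 1)

14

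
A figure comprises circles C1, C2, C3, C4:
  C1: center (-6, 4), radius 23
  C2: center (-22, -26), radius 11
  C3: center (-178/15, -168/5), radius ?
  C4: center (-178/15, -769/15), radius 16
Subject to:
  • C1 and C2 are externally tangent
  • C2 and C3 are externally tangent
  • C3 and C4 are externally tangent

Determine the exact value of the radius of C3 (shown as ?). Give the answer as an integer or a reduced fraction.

5/3

1. [ext C2·C3]  r_C3² + 22r_C3 − 355/9 = 0  ⇒  r_C3 = 5/3 (r>0 drops 1)
2. [ext C3·C4]  r_C3² + 32r_C3 − 505/9 = 0  ⇒  r_C3 = 5/3 (r>0 drops 1)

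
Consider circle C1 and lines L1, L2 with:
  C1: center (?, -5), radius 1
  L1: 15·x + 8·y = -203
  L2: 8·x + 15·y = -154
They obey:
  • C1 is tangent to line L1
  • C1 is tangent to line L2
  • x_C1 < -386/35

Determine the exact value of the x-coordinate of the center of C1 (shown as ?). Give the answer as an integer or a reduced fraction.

1. [C1‖L1]  x_C1² + (326/15)x_C1 + 584/5 = 0  ⇒  x_C1 = -12 or -146/15
2. [C1‖L2]  x_C1² + (79/4)x_C1 + 93 = 0  ⇒  x_C1 = -12 or -31/4

-12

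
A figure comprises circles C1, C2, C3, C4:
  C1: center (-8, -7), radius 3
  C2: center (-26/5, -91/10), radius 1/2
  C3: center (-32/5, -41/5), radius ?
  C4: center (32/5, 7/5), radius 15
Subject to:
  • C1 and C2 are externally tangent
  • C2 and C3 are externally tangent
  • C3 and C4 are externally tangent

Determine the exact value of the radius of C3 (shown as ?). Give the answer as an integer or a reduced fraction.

1

1. [ext C2·C3]  r_C3² + 1r_C3 − 2 = 0  ⇒  r_C3 = 1 (r>0 drops 1)
2. [ext C3·C4]  r_C3² + 30r_C3 − 31 = 0  ⇒  r_C3 = 1 (r>0 drops 1)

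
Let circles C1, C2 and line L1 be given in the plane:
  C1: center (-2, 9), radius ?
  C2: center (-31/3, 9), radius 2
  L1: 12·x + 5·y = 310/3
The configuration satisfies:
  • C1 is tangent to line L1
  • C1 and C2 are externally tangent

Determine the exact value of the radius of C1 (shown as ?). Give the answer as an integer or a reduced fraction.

1. [C1‖L1]  r_C1² − 361/9 = 0  ⇒  r_C1 = 19/3 (r>0 drops 1)
2. [ext C1·C2]  r_C1² + 4r_C1 − 589/9 = 0  ⇒  r_C1 = 19/3 (r>0 drops 1)

19/3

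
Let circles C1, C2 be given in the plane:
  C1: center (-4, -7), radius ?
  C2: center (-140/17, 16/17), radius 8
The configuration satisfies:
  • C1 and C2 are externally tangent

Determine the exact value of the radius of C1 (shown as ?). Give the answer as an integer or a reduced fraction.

1

1. [ext C1·C2]  r_C1² + 16r_C1 − 17 = 0  ⇒  r_C1 = 1 (r>0 drops 1)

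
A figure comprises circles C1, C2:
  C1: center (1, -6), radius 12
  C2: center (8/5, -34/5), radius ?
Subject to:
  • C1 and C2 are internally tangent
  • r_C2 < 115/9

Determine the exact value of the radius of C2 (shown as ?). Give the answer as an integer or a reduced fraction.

11

1. [int C1,C2]  r_C2² − 24r_C2 + 143 = 0  ⇒  r_C2 = 11 or 13
2. given r_C2 < 115/9: keep 11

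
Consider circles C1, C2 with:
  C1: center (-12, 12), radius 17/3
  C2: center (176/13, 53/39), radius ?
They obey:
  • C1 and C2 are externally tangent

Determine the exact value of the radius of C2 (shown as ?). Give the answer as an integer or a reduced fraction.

1. [ext C1·C2]  r_C2² + (34/3)r_C2 − 2200/3 = 0  ⇒  r_C2 = 22 (r>0 drops 1)

22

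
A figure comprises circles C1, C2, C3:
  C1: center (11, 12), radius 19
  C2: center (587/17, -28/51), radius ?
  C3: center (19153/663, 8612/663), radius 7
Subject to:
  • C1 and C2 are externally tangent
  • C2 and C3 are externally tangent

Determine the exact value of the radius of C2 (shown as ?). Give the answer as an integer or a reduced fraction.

23/3

1. [ext C1·C2]  r_C2² + 38r_C2 − 3151/9 = 0  ⇒  r_C2 = 23/3 (r>0 drops 1)
2. [ext C2·C3]  r_C2² + 14r_C2 − 1495/9 = 0  ⇒  r_C2 = 23/3 (r>0 drops 1)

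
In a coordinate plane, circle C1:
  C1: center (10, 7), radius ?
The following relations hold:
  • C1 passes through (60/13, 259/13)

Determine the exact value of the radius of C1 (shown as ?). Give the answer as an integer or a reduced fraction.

1. [C1∋P]  r_C1² − 196 = 0  ⇒  r_C1 = 14 (r>0 drops 1)

14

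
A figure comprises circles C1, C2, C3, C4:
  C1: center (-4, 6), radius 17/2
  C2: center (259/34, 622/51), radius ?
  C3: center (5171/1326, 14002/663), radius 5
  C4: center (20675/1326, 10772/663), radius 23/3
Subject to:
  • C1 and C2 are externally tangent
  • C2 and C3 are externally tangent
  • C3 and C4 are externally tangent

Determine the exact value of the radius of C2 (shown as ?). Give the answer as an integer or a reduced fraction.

14/3

1. [ext C1·C2]  r_C2² + 17r_C2 − 910/9 = 0  ⇒  r_C2 = 14/3 (r>0 drops 1)
2. [ext C2·C3]  r_C2² + 10r_C2 − 616/9 = 0  ⇒  r_C2 = 14/3 (r>0 drops 1)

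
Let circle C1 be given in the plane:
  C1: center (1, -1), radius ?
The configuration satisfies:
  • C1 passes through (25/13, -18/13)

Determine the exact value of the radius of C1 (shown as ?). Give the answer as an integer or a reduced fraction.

1. [C1∋P]  r_C1² − 1 = 0  ⇒  r_C1 = 1 (r>0 drops 1)

1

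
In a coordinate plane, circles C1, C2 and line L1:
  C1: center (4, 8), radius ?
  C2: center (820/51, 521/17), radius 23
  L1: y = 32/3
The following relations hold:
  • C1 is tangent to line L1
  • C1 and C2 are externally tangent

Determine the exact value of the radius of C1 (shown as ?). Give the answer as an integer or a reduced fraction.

1. [C1‖L1]  r_C1² − 64/9 = 0  ⇒  r_C1 = 8/3 (r>0 drops 1)
2. [ext C1·C2]  r_C1² + 46r_C1 − 1168/9 = 0  ⇒  r_C1 = 8/3 (r>0 drops 1)

8/3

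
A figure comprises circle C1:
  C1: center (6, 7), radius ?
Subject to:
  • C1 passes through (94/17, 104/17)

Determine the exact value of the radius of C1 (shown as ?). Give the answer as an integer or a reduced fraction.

1

1. [C1∋P]  r_C1² − 1 = 0  ⇒  r_C1 = 1 (r>0 drops 1)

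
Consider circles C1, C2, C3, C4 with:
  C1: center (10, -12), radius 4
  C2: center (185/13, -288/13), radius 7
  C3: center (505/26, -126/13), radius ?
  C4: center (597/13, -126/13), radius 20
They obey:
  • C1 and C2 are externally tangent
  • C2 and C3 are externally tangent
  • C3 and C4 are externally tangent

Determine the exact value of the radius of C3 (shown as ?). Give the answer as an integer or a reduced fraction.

1. [ext C2·C3]  r_C3² + 14r_C3 − 533/4 = 0  ⇒  r_C3 = 13/2 (r>0 drops 1)
2. [ext C3·C4]  r_C3² + 40r_C3 − 1209/4 = 0  ⇒  r_C3 = 13/2 (r>0 drops 1)

13/2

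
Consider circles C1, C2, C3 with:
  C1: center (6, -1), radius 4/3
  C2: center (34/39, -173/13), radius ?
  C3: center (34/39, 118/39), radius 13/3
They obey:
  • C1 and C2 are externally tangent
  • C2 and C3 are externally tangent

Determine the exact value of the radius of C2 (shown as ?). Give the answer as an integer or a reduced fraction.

12

1. [ext C1·C2]  r_C2² + (8/3)r_C2 − 176 = 0  ⇒  r_C2 = 12 (r>0 drops 1)
2. [ext C2·C3]  r_C2² + (26/3)r_C2 − 248 = 0  ⇒  r_C2 = 12 (r>0 drops 1)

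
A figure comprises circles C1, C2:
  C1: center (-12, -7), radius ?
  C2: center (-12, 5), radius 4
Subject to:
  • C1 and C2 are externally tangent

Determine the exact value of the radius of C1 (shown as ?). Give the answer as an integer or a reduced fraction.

1. [ext C1·C2]  r_C1² + 8r_C1 − 128 = 0  ⇒  r_C1 = 8 (r>0 drops 1)

8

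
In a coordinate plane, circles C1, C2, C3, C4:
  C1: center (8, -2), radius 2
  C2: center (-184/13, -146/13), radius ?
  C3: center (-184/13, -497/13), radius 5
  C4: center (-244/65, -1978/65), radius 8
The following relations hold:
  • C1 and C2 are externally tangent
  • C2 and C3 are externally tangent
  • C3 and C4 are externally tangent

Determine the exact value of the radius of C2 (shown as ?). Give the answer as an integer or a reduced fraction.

22

1. [ext C1·C2]  r_C2² + 4r_C2 − 572 = 0  ⇒  r_C2 = 22 (r>0 drops 1)
2. [ext C2·C3]  r_C2² + 10r_C2 − 704 = 0  ⇒  r_C2 = 22 (r>0 drops 1)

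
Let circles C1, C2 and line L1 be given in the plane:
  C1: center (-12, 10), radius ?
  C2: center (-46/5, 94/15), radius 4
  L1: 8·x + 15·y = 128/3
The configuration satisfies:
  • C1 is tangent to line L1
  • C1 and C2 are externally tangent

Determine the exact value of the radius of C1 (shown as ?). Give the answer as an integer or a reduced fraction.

2/3

1. [C1‖L1]  r_C1² − 4/9 = 0  ⇒  r_C1 = 2/3 (r>0 drops 1)
2. [ext C1·C2]  r_C1² + 8r_C1 − 52/9 = 0  ⇒  r_C1 = 2/3 (r>0 drops 1)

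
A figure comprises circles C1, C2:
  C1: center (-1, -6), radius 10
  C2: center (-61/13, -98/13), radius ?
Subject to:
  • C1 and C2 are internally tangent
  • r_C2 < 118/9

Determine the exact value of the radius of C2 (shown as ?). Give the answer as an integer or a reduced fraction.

6

1. [int C1,C2]  r_C2² − 20r_C2 + 84 = 0  ⇒  r_C2 = 6 or 14
2. given r_C2 < 118/9: keep 6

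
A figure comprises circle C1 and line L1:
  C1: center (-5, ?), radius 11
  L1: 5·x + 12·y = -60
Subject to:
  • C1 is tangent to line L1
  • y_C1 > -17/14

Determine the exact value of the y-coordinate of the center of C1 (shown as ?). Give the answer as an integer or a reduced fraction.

1. [C1‖L1]  y_C1² + (35/6)y_C1 − 267/2 = 0  ⇒  y_C1 = -89/6 or 9
2. given y_C1 > -17/14: keep 9

9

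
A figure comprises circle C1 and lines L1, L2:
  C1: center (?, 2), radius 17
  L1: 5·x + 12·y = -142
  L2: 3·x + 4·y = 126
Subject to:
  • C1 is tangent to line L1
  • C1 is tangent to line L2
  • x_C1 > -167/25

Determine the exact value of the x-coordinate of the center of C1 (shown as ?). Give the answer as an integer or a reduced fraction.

1. [C1‖L1]  x_C1² + (332/5)x_C1 − 4257/5 = 0  ⇒  x_C1 = -387/5 or 11
2. [C1‖L2]  x_C1² − (236/3)x_C1 + 2233/3 = 0  ⇒  x_C1 = 11 or 203/3

11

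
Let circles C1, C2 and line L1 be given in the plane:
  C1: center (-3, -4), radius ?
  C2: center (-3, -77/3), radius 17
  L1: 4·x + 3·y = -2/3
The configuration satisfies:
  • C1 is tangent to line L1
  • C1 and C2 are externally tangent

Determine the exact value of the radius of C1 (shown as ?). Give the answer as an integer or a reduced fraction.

14/3

1. [C1‖L1]  r_C1² − 196/9 = 0  ⇒  r_C1 = 14/3 (r>0 drops 1)
2. [ext C1·C2]  r_C1² + 34r_C1 − 1624/9 = 0  ⇒  r_C1 = 14/3 (r>0 drops 1)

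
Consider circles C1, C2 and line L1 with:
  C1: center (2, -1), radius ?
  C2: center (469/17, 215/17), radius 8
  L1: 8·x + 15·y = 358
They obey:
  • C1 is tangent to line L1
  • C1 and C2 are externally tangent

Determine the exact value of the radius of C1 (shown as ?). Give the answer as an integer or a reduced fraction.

21

1. [C1‖L1]  r_C1² − 441 = 0  ⇒  r_C1 = 21 (r>0 drops 1)
2. [ext C1·C2]  r_C1² + 16r_C1 − 777 = 0  ⇒  r_C1 = 21 (r>0 drops 1)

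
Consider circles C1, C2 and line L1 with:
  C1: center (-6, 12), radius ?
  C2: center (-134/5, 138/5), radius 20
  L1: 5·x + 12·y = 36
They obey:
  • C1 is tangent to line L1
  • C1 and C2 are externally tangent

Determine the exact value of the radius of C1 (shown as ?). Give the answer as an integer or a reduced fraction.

1. [C1‖L1]  r_C1² − 36 = 0  ⇒  r_C1 = 6 (r>0 drops 1)
2. [ext C1·C2]  r_C1² + 40r_C1 − 276 = 0  ⇒  r_C1 = 6 (r>0 drops 1)

6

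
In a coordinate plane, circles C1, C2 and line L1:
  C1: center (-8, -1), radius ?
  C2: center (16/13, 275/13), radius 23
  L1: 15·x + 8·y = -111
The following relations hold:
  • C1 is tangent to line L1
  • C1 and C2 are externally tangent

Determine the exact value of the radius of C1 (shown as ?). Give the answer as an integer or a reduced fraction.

1. [C1‖L1]  r_C1² − 1 = 0  ⇒  r_C1 = 1 (r>0 drops 1)
2. [ext C1·C2]  r_C1² + 46r_C1 − 47 = 0  ⇒  r_C1 = 1 (r>0 drops 1)

1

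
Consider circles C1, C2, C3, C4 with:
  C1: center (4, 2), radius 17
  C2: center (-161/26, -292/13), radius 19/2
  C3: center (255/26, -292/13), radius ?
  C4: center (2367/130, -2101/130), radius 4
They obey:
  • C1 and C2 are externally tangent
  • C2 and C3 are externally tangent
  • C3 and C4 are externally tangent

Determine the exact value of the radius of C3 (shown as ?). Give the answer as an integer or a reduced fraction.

1. [ext C2·C3]  r_C3² + 19r_C3 − 663/4 = 0  ⇒  r_C3 = 13/2 (r>0 drops 1)
2. [ext C3·C4]  r_C3² + 8r_C3 − 377/4 = 0  ⇒  r_C3 = 13/2 (r>0 drops 1)

13/2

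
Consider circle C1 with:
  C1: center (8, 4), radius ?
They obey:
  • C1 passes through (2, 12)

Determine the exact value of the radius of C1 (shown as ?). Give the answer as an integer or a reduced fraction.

10

1. [C1∋P]  r_C1² − 100 = 0  ⇒  r_C1 = 10 (r>0 drops 1)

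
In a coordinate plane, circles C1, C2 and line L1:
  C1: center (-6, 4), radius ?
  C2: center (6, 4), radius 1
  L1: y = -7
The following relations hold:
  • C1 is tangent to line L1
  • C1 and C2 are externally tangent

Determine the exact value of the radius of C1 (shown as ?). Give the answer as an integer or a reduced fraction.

11

1. [C1‖L1]  r_C1² − 121 = 0  ⇒  r_C1 = 11 (r>0 drops 1)
2. [ext C1·C2]  r_C1² + 2r_C1 − 143 = 0  ⇒  r_C1 = 11 (r>0 drops 1)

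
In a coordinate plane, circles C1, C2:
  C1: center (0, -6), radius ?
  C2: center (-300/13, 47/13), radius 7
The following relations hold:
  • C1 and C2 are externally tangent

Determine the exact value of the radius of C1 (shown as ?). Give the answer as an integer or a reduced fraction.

1. [ext C1·C2]  r_C1² + 14r_C1 − 576 = 0  ⇒  r_C1 = 18 (r>0 drops 1)

18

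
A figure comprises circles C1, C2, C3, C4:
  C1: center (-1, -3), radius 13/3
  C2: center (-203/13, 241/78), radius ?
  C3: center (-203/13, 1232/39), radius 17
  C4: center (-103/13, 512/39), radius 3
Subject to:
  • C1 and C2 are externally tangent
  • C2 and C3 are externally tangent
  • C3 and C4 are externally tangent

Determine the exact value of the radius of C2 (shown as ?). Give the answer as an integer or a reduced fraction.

23/2

1. [ext C1·C2]  r_C2² + (26/3)r_C2 − 2783/12 = 0  ⇒  r_C2 = 23/2 (r>0 drops 1)
2. [ext C2·C3]  r_C2² + 34r_C2 − 2093/4 = 0  ⇒  r_C2 = 23/2 (r>0 drops 1)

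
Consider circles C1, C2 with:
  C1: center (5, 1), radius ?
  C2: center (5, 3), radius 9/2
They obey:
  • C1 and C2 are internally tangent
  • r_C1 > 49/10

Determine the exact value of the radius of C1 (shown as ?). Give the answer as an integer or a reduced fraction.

1. [int C1,C2]  r_C1² − 9r_C1 + 65/4 = 0  ⇒  r_C1 = 5/2 or 13/2
2. given r_C1 > 49/10: keep 13/2

13/2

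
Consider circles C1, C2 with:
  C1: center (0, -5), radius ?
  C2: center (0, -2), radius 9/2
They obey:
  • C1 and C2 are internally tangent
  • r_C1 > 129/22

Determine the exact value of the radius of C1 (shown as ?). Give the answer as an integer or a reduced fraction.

1. [int C1,C2]  r_C1² − 9r_C1 + 45/4 = 0  ⇒  r_C1 = 3/2 or 15/2
2. given r_C1 > 129/22: keep 15/2

15/2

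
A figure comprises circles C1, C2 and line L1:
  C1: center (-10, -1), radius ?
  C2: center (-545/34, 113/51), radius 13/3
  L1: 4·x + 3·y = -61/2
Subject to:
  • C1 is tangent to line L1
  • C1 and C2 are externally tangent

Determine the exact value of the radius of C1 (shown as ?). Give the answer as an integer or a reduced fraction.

1. [C1‖L1]  r_C1² − 25/4 = 0  ⇒  r_C1 = 5/2 (r>0 drops 1)
2. [ext C1·C2]  r_C1² + (26/3)r_C1 − 335/12 = 0  ⇒  r_C1 = 5/2 (r>0 drops 1)

5/2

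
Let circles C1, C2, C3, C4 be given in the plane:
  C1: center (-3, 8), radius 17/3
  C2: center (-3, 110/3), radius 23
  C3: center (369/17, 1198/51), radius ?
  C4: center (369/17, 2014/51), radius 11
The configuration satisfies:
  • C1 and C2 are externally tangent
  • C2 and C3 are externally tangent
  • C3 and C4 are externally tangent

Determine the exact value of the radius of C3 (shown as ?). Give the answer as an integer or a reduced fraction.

1. [ext C2·C3]  r_C3² + 46r_C3 − 255 = 0  ⇒  r_C3 = 5 (r>0 drops 1)
2. [ext C3·C4]  r_C3² + 22r_C3 − 135 = 0  ⇒  r_C3 = 5 (r>0 drops 1)

5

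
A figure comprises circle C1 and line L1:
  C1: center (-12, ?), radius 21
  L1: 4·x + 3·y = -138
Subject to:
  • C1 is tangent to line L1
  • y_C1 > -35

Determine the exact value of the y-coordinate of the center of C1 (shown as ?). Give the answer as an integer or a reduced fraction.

5

1. [C1‖L1]  y_C1² + 60y_C1 − 325 = 0  ⇒  y_C1 = -65 or 5
2. given y_C1 > -35: keep 5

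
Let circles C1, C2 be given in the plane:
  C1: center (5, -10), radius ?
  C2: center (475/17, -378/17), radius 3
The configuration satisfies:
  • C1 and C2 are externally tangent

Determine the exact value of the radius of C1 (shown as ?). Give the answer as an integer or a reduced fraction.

23

1. [ext C1·C2]  r_C1² + 6r_C1 − 667 = 0  ⇒  r_C1 = 23 (r>0 drops 1)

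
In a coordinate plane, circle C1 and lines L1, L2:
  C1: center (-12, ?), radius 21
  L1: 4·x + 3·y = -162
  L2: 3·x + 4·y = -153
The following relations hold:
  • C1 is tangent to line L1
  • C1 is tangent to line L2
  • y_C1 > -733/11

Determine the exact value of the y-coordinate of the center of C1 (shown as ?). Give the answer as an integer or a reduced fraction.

-3

1. [C1‖L1]  y_C1² + 76y_C1 + 219 = 0  ⇒  y_C1 = -73 or -3
2. [C1‖L2]  y_C1² + (117/2)y_C1 + 333/2 = 0  ⇒  y_C1 = -111/2 or -3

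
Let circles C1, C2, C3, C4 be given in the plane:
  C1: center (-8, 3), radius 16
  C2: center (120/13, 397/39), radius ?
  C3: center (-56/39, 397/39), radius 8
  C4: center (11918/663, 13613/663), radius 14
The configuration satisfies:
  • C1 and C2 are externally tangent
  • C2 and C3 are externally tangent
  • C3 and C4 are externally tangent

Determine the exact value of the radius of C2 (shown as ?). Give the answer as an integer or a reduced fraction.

8/3

1. [ext C1·C2]  r_C2² + 32r_C2 − 832/9 = 0  ⇒  r_C2 = 8/3 (r>0 drops 1)
2. [ext C2·C3]  r_C2² + 16r_C2 − 448/9 = 0  ⇒  r_C2 = 8/3 (r>0 drops 1)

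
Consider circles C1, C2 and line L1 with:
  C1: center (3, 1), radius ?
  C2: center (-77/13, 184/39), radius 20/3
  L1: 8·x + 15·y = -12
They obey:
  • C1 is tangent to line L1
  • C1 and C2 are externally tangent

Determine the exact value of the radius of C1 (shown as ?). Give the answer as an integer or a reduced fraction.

3

1. [C1‖L1]  r_C1² − 9 = 0  ⇒  r_C1 = 3 (r>0 drops 1)
2. [ext C1·C2]  r_C1² + (40/3)r_C1 − 49 = 0  ⇒  r_C1 = 3 (r>0 drops 1)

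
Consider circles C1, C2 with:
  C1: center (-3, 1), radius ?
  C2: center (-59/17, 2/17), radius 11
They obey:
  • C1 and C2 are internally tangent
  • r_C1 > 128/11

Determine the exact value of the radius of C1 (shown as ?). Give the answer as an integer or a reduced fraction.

1. [int C1,C2]  r_C1² − 22r_C1 + 120 = 0  ⇒  r_C1 = 10 or 12
2. given r_C1 > 128/11: keep 12

12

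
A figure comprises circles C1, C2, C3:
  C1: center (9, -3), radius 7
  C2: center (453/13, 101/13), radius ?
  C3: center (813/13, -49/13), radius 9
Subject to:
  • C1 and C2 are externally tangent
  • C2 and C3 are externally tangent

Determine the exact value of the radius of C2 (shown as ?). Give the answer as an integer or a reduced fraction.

1. [ext C1·C2]  r_C2² + 14r_C2 − 735 = 0  ⇒  r_C2 = 21 (r>0 drops 1)
2. [ext C2·C3]  r_C2² + 18r_C2 − 819 = 0  ⇒  r_C2 = 21 (r>0 drops 1)

21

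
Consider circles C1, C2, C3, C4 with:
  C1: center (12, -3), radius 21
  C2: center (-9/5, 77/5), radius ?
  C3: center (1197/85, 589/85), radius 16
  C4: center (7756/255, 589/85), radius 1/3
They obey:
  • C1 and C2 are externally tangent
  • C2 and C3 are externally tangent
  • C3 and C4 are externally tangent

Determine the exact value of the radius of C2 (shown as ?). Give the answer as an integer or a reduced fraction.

1. [ext C1·C2]  r_C2² + 42r_C2 − 88 = 0  ⇒  r_C2 = 2 (r>0 drops 1)
2. [ext C2·C3]  r_C2² + 32r_C2 − 68 = 0  ⇒  r_C2 = 2 (r>0 drops 1)

2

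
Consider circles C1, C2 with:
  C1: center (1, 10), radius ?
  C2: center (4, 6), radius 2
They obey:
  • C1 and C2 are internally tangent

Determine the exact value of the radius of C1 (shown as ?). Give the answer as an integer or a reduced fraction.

7

1. [int C1,C2]  r_C1² − 4r_C1 − 21 = 0  ⇒  r_C1 = 7 (r>0 drops 1)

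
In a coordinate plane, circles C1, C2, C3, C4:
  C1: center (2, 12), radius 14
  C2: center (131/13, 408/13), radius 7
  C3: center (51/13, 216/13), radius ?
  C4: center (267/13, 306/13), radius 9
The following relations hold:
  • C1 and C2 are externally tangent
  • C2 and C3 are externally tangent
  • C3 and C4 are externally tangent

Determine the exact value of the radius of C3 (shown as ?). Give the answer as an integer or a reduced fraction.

9

1. [ext C2·C3]  r_C3² + 14r_C3 − 207 = 0  ⇒  r_C3 = 9 (r>0 drops 1)
2. [ext C3·C4]  r_C3² + 18r_C3 − 243 = 0  ⇒  r_C3 = 9 (r>0 drops 1)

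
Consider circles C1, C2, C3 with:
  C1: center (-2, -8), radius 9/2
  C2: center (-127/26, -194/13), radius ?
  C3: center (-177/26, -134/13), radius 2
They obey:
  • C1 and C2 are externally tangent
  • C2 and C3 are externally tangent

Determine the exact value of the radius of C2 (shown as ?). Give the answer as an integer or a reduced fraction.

3

1. [ext C1·C2]  r_C2² + 9r_C2 − 36 = 0  ⇒  r_C2 = 3 (r>0 drops 1)
2. [ext C2·C3]  r_C2² + 4r_C2 − 21 = 0  ⇒  r_C2 = 3 (r>0 drops 1)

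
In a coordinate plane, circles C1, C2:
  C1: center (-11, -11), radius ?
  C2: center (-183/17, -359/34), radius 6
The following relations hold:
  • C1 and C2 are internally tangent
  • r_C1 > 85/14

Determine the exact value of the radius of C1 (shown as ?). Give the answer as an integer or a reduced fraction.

1. [int C1,C2]  r_C1² − 12r_C1 + 143/4 = 0  ⇒  r_C1 = 11/2 or 13/2
2. given r_C1 > 85/14: keep 13/2

13/2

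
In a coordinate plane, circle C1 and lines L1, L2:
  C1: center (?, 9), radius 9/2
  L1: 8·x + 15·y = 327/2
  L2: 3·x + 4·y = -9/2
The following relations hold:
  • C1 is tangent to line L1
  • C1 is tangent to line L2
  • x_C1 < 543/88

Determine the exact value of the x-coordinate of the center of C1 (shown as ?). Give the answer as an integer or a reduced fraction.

-6

1. [C1‖L1]  x_C1² − (57/8)x_C1 − 315/4 = 0  ⇒  x_C1 = -6 or 105/8
2. [C1‖L2]  x_C1² + 27x_C1 + 126 = 0  ⇒  x_C1 = -21 or -6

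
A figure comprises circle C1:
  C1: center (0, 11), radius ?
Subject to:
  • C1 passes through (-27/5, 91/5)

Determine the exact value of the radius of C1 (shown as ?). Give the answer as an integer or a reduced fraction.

9

1. [C1∋P]  r_C1² − 81 = 0  ⇒  r_C1 = 9 (r>0 drops 1)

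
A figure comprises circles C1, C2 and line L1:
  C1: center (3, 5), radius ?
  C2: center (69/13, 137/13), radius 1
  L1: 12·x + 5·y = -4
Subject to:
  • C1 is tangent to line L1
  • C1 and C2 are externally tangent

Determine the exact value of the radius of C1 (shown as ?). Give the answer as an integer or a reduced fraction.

5

1. [C1‖L1]  r_C1² − 25 = 0  ⇒  r_C1 = 5 (r>0 drops 1)
2. [ext C1·C2]  r_C1² + 2r_C1 − 35 = 0  ⇒  r_C1 = 5 (r>0 drops 1)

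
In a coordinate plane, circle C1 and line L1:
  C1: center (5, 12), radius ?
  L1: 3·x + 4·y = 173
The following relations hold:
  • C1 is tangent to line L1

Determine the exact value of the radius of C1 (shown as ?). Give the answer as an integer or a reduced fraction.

22

1. [C1‖L1]  r_C1² − 484 = 0  ⇒  r_C1 = 22 (r>0 drops 1)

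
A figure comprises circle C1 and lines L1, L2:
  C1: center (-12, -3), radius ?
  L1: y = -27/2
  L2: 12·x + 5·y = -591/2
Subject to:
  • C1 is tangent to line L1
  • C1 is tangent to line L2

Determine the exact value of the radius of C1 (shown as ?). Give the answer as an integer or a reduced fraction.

21/2

1. [C1‖L1]  r_C1² − 441/4 = 0  ⇒  r_C1 = 21/2 (r>0 drops 1)
2. [C1‖L2]  r_C1² − 441/4 = 0  ⇒  r_C1 = 21/2 (r>0 drops 1)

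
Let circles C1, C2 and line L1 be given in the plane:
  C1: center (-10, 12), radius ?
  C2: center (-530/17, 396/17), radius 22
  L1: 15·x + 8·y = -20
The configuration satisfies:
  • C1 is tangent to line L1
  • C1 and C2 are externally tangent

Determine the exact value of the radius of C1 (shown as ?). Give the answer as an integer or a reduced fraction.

1. [C1‖L1]  r_C1² − 4 = 0  ⇒  r_C1 = 2 (r>0 drops 1)
2. [ext C1·C2]  r_C1² + 44r_C1 − 92 = 0  ⇒  r_C1 = 2 (r>0 drops 1)

2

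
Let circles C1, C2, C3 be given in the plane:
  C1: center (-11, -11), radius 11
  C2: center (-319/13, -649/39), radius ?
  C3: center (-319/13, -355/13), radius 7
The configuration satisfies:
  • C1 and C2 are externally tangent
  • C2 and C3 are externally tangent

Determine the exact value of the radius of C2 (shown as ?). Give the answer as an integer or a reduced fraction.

1. [ext C1·C2]  r_C2² + 22r_C2 − 847/9 = 0  ⇒  r_C2 = 11/3 (r>0 drops 1)
2. [ext C2·C3]  r_C2² + 14r_C2 − 583/9 = 0  ⇒  r_C2 = 11/3 (r>0 drops 1)

11/3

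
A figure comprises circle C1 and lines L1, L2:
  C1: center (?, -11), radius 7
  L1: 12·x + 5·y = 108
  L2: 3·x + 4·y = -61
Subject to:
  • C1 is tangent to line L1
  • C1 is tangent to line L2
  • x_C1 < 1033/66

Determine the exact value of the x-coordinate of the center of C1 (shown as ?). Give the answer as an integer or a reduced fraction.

1. [C1‖L1]  x_C1² − (163/6)x_C1 + 127 = 0  ⇒  x_C1 = 6 or 127/6
2. [C1‖L2]  x_C1² + (34/3)x_C1 − 104 = 0  ⇒  x_C1 = -52/3 or 6

6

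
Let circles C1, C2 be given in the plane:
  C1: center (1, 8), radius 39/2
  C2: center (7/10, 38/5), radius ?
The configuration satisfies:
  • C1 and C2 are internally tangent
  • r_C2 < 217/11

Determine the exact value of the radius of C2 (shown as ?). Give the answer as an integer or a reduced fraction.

19

1. [int C1,C2]  r_C2² − 39r_C2 + 380 = 0  ⇒  r_C2 = 19 or 20
2. given r_C2 < 217/11: keep 19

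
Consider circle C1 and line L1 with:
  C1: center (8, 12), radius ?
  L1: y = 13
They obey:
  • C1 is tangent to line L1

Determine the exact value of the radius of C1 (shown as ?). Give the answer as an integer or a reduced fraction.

1. [C1‖L1]  r_C1² − 1 = 0  ⇒  r_C1 = 1 (r>0 drops 1)

1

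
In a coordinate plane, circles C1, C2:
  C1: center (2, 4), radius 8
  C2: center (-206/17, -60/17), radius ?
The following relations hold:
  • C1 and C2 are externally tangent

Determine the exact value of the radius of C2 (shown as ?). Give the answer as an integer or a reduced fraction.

1. [ext C1·C2]  r_C2² + 16r_C2 − 192 = 0  ⇒  r_C2 = 8 (r>0 drops 1)

8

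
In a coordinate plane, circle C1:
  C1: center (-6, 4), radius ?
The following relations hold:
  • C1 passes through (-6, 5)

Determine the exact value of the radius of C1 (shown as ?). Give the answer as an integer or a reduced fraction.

1

1. [C1∋P]  r_C1² − 1 = 0  ⇒  r_C1 = 1 (r>0 drops 1)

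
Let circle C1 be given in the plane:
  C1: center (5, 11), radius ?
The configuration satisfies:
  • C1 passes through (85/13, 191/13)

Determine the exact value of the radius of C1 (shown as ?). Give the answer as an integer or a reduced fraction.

1. [C1∋P]  r_C1² − 16 = 0  ⇒  r_C1 = 4 (r>0 drops 1)

4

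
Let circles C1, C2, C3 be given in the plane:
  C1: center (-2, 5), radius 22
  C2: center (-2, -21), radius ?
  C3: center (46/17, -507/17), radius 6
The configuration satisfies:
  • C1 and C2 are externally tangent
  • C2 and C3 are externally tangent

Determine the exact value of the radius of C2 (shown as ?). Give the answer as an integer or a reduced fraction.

4

1. [ext C1·C2]  r_C2² + 44r_C2 − 192 = 0  ⇒  r_C2 = 4 (r>0 drops 1)
2. [ext C2·C3]  r_C2² + 12r_C2 − 64 = 0  ⇒  r_C2 = 4 (r>0 drops 1)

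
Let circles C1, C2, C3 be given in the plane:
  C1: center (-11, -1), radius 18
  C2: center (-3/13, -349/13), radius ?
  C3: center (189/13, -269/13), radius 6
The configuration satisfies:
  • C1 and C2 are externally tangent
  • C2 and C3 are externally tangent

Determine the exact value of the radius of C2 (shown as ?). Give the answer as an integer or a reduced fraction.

10

1. [ext C1·C2]  r_C2² + 36r_C2 − 460 = 0  ⇒  r_C2 = 10 (r>0 drops 1)
2. [ext C2·C3]  r_C2² + 12r_C2 − 220 = 0  ⇒  r_C2 = 10 (r>0 drops 1)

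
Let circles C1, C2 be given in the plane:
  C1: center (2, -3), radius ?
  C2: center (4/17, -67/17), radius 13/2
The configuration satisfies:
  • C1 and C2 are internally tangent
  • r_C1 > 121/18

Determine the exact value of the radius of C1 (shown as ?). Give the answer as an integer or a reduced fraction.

1. [int C1,C2]  r_C1² − 13r_C1 + 153/4 = 0  ⇒  r_C1 = 9/2 or 17/2
2. given r_C1 > 121/18: keep 17/2

17/2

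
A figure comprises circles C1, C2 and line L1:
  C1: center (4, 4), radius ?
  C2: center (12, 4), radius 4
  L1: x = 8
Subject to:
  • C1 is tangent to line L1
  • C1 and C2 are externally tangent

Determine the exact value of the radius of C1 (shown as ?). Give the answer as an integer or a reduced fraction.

1. [C1‖L1]  r_C1² − 16 = 0  ⇒  r_C1 = 4 (r>0 drops 1)
2. [ext C1·C2]  r_C1² + 8r_C1 − 48 = 0  ⇒  r_C1 = 4 (r>0 drops 1)

4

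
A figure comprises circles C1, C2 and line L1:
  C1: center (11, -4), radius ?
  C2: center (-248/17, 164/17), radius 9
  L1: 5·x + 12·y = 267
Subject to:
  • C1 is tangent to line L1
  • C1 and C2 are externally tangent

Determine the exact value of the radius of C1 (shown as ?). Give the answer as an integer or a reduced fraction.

20

1. [C1‖L1]  r_C1² − 400 = 0  ⇒  r_C1 = 20 (r>0 drops 1)
2. [ext C1·C2]  r_C1² + 18r_C1 − 760 = 0  ⇒  r_C1 = 20 (r>0 drops 1)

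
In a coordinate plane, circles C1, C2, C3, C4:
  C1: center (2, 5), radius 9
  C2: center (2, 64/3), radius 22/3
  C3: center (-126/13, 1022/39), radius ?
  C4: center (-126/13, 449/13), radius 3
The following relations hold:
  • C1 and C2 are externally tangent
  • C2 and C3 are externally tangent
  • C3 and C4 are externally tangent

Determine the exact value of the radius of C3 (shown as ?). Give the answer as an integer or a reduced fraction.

16/3

1. [ext C2·C3]  r_C3² + (44/3)r_C3 − 320/3 = 0  ⇒  r_C3 = 16/3 (r>0 drops 1)
2. [ext C3·C4]  r_C3² + 6r_C3 − 544/9 = 0  ⇒  r_C3 = 16/3 (r>0 drops 1)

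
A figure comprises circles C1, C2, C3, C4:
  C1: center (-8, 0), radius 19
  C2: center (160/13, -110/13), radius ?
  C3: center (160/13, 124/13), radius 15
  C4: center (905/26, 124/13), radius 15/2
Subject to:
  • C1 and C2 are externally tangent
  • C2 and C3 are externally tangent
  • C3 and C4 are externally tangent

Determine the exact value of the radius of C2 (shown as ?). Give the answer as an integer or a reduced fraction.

3

1. [ext C1·C2]  r_C2² + 38r_C2 − 123 = 0  ⇒  r_C2 = 3 (r>0 drops 1)
2. [ext C2·C3]  r_C2² + 30r_C2 − 99 = 0  ⇒  r_C2 = 3 (r>0 drops 1)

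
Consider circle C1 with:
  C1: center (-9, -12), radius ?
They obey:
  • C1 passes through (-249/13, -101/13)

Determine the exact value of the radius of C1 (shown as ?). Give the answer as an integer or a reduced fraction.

1. [C1∋P]  r_C1² − 121 = 0  ⇒  r_C1 = 11 (r>0 drops 1)

11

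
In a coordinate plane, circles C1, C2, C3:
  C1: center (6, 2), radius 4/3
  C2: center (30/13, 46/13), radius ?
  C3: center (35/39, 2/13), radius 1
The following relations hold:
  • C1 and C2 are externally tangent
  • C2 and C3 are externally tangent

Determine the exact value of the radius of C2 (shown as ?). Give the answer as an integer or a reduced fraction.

8/3

1. [ext C1·C2]  r_C2² + (8/3)r_C2 − 128/9 = 0  ⇒  r_C2 = 8/3 (r>0 drops 1)
2. [ext C2·C3]  r_C2² + 2r_C2 − 112/9 = 0  ⇒  r_C2 = 8/3 (r>0 drops 1)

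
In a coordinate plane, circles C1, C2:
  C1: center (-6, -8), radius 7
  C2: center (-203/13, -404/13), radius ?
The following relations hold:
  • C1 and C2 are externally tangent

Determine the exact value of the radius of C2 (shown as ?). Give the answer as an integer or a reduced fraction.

1. [ext C1·C2]  r_C2² + 14r_C2 − 576 = 0  ⇒  r_C2 = 18 (r>0 drops 1)

18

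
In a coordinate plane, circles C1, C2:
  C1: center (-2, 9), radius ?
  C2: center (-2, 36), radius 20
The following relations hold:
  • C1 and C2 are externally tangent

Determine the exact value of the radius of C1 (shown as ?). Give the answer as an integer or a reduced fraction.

7

1. [ext C1·C2]  r_C1² + 40r_C1 − 329 = 0  ⇒  r_C1 = 7 (r>0 drops 1)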